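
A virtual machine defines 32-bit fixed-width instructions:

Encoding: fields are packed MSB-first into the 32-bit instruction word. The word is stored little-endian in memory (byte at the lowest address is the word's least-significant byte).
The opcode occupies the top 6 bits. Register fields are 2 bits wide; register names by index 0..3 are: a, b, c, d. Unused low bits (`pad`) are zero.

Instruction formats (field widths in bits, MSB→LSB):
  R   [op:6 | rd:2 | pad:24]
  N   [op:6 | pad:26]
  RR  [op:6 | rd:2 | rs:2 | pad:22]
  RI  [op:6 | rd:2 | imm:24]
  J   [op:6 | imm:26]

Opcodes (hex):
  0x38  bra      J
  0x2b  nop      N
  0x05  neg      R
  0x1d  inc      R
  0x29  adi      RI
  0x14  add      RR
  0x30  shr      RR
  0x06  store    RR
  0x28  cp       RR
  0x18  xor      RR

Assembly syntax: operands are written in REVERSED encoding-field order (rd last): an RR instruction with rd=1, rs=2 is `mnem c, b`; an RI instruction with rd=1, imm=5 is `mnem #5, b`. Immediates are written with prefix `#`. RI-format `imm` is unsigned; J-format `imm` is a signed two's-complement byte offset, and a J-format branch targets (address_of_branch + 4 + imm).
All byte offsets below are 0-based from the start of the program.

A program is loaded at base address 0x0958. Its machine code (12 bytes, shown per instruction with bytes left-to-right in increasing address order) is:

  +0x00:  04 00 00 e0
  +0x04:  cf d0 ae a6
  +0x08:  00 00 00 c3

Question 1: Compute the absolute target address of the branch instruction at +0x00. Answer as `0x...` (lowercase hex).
0x0960

off 0x00: read 04 00 00 e0 as little → 0xe0000004
  op=0xe0000004>>26=0x38 ⇒ bra (J)
  [25:0] imm=4 = #4
  target = base 0x0958 + off 0x00 + 4 + imm 4 = 0x0960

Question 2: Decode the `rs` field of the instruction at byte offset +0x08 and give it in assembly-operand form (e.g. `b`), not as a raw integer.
a

[08] 00 00 00 c3 → 0xc3000000
  op=0xc3000000>>26=0x30 ⇒ shr (RR)
  rd@[25:24]=0x3 ⇒ d
  rs@[23:22]=0x0 ⇒ a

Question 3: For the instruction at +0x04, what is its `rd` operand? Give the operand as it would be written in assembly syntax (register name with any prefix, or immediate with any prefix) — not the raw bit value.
c

off 0x04: read cf d0 ae a6 as little → 0xa6aed0cf
  op=0xa6aed0cf>>26=0x29 ⇒ adi (RI)
  rd@[25:24]=0x2 ⇒ c
  imm@[23:0]=0xaed0cf ⇒ #11456719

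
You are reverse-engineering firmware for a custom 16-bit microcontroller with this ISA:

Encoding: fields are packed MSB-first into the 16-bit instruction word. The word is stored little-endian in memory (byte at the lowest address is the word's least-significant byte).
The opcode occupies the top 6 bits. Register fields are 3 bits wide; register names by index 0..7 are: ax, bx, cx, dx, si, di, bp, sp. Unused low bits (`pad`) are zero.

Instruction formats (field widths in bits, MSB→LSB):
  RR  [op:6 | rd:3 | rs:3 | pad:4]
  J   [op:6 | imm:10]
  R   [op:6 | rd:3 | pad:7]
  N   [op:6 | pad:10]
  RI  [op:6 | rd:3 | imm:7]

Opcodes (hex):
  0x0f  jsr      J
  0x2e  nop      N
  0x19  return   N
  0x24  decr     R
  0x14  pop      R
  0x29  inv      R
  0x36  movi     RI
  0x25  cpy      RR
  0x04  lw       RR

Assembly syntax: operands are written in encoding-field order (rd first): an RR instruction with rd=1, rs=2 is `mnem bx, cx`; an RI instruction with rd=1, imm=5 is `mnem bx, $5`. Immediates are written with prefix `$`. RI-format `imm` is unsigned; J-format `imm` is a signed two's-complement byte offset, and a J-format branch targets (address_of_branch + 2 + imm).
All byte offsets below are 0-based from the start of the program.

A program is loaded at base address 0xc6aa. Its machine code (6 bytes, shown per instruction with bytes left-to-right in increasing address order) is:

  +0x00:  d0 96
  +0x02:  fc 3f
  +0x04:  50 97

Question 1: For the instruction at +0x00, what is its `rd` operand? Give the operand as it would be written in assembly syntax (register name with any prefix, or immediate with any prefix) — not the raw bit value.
@+00  little-endian(d0 96) = 0x96d0
  opcode bits[15:10]=0x25: cpy/RR
  rd: (w>>7)&0x7=0x5 → di
  rs: (w>>4)&0x7=0x5 → di

di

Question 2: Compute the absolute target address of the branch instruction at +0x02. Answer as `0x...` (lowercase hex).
0xc6aa

+0x02: fc 3f ⇒ word 0x3ffc (little)
  op=0x3ffc>>10=0xf ⇒ jsr (J)
  [9:0] imm=1020 (s10→-4) = $-4
  target = base 0xc6aa + off 0x02 + 2 + imm -4 = 0xc6aa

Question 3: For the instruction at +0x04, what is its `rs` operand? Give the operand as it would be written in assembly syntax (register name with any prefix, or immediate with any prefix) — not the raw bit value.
+0x04: 50 97 ⇒ word 0x9750 (little)
  op=0x9750>>10=0x25 ⇒ cpy (RR)
  rd: (w>>7)&0x7=0x6 → bp
  rs: (w>>4)&0x7=0x5 → di

di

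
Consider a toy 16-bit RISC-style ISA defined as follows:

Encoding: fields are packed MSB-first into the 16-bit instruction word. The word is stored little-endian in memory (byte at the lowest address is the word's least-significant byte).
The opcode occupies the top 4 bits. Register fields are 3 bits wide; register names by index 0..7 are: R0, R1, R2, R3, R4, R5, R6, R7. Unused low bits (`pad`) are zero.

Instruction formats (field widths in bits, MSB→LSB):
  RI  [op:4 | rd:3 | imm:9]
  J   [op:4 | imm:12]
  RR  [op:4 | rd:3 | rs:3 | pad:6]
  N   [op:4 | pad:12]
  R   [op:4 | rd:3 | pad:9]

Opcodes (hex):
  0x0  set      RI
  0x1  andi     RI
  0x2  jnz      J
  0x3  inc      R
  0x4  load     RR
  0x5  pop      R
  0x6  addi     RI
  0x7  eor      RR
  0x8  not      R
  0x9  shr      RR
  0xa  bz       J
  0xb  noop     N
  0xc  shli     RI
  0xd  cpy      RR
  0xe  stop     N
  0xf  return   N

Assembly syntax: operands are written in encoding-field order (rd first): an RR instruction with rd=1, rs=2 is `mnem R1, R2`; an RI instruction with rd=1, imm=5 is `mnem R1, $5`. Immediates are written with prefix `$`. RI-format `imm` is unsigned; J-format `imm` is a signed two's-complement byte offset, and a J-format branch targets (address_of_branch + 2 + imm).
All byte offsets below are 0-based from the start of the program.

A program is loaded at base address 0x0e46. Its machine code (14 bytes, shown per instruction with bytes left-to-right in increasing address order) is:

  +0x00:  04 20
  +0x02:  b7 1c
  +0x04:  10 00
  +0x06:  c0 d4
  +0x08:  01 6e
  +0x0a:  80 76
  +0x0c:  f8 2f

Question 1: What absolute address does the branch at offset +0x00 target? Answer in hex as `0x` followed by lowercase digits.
@+00  little-endian(04 20) = 0x2004
  top 4b → 0x2 → jnz [J]
  [11:0] imm=4 = $4
  target = base 0x0e46 + off 0x00 + 2 + imm 4 = 0x0e4c

0x0e4c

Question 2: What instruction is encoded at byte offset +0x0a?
@+0a  little-endian(80 76) = 0x7680
  top 4b → 0x7 → eor [RR]
  [11:9] rd=3 = R3
  [8:6] rs=2 = R2

eor R3, R2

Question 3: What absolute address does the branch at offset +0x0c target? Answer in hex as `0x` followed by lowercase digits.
0x0e4c

off 0x0c: read f8 2f as little → 0x2ff8
  opcode bits[15:12]=0x2: jnz/J
  [11:0] imm=4088 (s12→-8) = $-8
  target = base 0x0e46 + off 0x0c + 2 + imm -8 = 0x0e4c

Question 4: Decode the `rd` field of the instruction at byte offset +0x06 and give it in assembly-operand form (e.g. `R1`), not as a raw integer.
off 0x06: read c0 d4 as little → 0xd4c0
  opcode bits[15:12]=0xd: cpy/RR
  rd@[11:9]=0x2 ⇒ R2
  rs@[8:6]=0x3 ⇒ R3

R2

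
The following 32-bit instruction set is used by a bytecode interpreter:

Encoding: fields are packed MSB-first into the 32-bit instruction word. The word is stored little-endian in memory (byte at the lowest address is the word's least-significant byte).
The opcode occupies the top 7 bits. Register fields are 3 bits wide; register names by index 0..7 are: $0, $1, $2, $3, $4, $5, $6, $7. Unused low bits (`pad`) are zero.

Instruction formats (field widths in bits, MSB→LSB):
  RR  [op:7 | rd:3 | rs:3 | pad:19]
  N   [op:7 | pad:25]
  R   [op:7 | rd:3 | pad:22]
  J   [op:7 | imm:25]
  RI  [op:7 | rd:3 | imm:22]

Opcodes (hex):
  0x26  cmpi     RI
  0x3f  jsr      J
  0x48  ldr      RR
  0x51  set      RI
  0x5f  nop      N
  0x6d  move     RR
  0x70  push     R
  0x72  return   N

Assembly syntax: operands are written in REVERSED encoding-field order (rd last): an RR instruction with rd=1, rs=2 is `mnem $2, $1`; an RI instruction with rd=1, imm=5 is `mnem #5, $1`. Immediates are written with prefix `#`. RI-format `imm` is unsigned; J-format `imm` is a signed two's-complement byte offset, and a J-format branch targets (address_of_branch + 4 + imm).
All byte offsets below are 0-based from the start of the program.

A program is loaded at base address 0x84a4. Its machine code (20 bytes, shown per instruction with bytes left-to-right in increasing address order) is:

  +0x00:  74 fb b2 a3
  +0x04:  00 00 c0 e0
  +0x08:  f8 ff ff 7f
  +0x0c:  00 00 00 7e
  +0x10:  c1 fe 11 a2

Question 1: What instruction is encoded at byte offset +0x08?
off 0x08: read f8 ff ff 7f as little → 0x7ffffff8
  op=0x7ffffff8>>25=0x3f ⇒ jsr (J)
  [24:0] imm=33554424 (s25→-8) = #-8

jsr #-8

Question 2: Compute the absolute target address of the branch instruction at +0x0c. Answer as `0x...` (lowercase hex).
0x84b4

[0c] 00 00 00 7e → 0x7e000000
  op=0x7e000000>>25=0x3f ⇒ jsr (J)
  imm: (w>>0)&0x1ffffff=0x0 → #0
  target = base 0x84a4 + off 0x0c + 4 + imm 0 = 0x84b4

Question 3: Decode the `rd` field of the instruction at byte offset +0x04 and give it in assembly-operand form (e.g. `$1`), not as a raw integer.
$3

off 0x04: read 00 00 c0 e0 as little → 0xe0c00000
  opcode bits[31:25]=0x70: push/R
  rd: (w>>22)&0x7=0x3 → $3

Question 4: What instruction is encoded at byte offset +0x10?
off 0x10: read c1 fe 11 a2 as little → 0xa211fec1
  top 7b → 0x51 → set [RI]
  rd@[24:22]=0x0 ⇒ $0
  imm@[21:0]=0x11fec1 ⇒ #1179329

set #1179329, $0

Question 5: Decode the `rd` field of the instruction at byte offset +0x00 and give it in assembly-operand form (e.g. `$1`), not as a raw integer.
$6

+0x00: 74 fb b2 a3 ⇒ word 0xa3b2fb74 (little)
  op=0xa3b2fb74>>25=0x51 ⇒ set (RI)
  rd@[24:22]=0x6 ⇒ $6
  imm@[21:0]=0x32fb74 ⇒ #3341172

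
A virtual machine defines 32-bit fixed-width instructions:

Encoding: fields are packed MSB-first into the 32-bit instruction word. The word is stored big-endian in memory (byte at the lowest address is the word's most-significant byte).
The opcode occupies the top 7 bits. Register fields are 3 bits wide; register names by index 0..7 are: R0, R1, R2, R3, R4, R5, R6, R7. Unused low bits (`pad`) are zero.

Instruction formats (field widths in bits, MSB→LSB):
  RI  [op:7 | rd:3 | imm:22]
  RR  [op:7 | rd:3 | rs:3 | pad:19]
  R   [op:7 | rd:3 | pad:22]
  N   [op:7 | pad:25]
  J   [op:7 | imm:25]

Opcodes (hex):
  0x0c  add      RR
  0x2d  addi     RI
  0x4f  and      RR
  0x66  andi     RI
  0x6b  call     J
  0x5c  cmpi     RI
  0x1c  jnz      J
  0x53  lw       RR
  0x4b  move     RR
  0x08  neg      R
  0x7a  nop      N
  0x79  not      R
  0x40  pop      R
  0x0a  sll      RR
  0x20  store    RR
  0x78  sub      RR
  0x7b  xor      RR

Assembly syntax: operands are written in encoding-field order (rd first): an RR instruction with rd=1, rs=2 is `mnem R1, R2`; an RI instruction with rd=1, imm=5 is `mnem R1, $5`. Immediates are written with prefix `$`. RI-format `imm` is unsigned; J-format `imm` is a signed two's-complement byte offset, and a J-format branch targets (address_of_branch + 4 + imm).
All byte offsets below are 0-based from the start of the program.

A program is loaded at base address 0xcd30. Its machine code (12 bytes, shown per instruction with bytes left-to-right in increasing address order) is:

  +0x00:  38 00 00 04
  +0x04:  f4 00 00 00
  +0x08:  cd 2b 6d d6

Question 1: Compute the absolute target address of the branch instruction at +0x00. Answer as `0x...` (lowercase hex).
0xcd38

+0x00: 38 00 00 04 ⇒ word 0x38000004 (big)
  opcode bits[31:25]=0x1c: jnz/J
  [24:0] imm=4 = $4
  target = base 0xcd30 + off 0x00 + 4 + imm 4 = 0xcd38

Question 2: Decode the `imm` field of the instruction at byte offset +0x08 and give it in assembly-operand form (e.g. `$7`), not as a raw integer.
$2846166

[08] cd 2b 6d d6 → 0xcd2b6dd6
  top 7b → 0x66 → andi [RI]
  rd: (w>>22)&0x7=0x4 → R4
  imm: (w>>0)&0x3fffff=0x2b6dd6 → $2846166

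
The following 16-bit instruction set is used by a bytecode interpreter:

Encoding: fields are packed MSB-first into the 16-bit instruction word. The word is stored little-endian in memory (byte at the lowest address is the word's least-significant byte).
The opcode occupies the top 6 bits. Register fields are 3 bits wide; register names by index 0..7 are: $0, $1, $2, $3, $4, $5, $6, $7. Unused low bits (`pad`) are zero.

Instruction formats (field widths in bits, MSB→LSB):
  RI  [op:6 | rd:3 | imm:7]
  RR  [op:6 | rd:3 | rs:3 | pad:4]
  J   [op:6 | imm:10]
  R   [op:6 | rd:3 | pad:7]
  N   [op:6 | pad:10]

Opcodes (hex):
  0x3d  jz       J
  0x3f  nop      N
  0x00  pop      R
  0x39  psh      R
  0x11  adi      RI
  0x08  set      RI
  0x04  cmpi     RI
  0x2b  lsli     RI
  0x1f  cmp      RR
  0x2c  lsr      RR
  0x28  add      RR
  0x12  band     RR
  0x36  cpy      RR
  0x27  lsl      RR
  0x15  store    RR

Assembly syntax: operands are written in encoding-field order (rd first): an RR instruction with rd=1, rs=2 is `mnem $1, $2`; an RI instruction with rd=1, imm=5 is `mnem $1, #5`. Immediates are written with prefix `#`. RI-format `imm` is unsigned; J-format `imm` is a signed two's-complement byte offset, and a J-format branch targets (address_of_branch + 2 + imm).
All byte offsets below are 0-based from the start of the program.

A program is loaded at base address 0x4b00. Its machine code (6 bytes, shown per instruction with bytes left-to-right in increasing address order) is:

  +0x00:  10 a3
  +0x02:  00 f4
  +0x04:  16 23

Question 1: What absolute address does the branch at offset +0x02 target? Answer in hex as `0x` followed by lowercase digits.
[02] 00 f4 → 0xf400
  top 6b → 0x3d → jz [J]
  imm@[9:0]=0x0 ⇒ #0
  target = base 0x4b00 + off 0x02 + 2 + imm 0 = 0x4b04

0x4b04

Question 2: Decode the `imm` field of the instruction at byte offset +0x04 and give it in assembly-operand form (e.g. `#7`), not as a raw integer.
#22

[04] 16 23 → 0x2316
  top 6b → 0x8 → set [RI]
  rd: (w>>7)&0x7=0x6 → $6
  imm: (w>>0)&0x7f=0x16 → #22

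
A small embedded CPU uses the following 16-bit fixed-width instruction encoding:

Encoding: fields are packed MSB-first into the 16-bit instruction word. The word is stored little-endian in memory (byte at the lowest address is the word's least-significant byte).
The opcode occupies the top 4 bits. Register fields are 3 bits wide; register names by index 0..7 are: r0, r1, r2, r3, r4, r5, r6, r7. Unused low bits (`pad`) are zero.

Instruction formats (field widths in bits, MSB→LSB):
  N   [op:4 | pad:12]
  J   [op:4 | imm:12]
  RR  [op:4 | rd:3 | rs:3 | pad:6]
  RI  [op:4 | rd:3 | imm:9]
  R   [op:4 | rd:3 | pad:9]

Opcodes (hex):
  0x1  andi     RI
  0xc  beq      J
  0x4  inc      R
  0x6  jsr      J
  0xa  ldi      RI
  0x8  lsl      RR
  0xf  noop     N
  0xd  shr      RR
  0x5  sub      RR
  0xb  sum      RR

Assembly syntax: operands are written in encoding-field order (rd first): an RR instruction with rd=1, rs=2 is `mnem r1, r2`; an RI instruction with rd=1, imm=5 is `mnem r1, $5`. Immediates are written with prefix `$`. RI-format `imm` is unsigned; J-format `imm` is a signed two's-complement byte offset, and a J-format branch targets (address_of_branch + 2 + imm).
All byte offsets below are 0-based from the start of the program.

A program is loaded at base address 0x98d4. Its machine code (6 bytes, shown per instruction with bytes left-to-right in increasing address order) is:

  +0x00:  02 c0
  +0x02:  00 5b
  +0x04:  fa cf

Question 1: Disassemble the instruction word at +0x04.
beq $-6

off 0x04: read fa cf as little → 0xcffa
  op=0xcffa>>12=0xc ⇒ beq (J)
  imm@[11:0]=0xffa (s12→-6) ⇒ $-6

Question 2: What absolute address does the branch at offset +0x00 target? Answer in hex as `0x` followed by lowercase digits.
@+00  little-endian(02 c0) = 0xc002
  opcode bits[15:12]=0xc: beq/J
  [11:0] imm=2 = $2
  target = base 0x98d4 + off 0x00 + 2 + imm 2 = 0x98d8

0x98d8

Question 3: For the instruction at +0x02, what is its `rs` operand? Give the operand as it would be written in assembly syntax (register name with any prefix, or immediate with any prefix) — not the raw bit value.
+0x02: 00 5b ⇒ word 0x5b00 (little)
  op=0x5b00>>12=0x5 ⇒ sub (RR)
  rd: (w>>9)&0x7=0x5 → r5
  rs: (w>>6)&0x7=0x4 → r4

r4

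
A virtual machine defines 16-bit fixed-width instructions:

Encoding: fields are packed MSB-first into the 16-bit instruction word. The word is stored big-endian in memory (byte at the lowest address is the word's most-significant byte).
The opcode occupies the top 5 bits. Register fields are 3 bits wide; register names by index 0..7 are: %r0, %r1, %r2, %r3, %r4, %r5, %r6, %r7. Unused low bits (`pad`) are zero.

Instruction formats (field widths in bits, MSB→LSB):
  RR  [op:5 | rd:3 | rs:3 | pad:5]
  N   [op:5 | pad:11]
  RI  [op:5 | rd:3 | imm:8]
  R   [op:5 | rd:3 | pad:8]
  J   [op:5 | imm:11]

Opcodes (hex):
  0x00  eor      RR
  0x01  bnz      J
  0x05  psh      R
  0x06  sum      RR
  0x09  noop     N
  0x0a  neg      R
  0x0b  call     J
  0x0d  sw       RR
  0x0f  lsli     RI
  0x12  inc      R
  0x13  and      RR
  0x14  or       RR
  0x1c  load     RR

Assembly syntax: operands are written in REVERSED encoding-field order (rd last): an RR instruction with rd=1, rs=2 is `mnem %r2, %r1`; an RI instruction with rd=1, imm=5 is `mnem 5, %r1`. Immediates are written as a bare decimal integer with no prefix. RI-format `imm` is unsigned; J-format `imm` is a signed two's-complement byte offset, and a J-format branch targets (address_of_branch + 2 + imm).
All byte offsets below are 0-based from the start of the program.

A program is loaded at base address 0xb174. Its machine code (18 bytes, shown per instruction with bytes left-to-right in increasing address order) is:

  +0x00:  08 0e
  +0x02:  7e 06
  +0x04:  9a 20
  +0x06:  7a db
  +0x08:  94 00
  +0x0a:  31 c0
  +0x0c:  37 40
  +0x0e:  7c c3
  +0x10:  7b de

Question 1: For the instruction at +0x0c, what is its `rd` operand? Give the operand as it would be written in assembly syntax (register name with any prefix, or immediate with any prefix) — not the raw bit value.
+0x0c: 37 40 ⇒ word 0x3740 (big)
  op=0x3740>>11=0x6 ⇒ sum (RR)
  rd: (w>>8)&0x7=0x7 → %r7
  rs: (w>>5)&0x7=0x2 → %r2

%r7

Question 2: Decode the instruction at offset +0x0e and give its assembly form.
[0e] 7c c3 → 0x7cc3
  op=0x7cc3>>11=0xf ⇒ lsli (RI)
  rd: (w>>8)&0x7=0x4 → %r4
  imm: (w>>0)&0xff=0xc3 → 195

lsli 195, %r4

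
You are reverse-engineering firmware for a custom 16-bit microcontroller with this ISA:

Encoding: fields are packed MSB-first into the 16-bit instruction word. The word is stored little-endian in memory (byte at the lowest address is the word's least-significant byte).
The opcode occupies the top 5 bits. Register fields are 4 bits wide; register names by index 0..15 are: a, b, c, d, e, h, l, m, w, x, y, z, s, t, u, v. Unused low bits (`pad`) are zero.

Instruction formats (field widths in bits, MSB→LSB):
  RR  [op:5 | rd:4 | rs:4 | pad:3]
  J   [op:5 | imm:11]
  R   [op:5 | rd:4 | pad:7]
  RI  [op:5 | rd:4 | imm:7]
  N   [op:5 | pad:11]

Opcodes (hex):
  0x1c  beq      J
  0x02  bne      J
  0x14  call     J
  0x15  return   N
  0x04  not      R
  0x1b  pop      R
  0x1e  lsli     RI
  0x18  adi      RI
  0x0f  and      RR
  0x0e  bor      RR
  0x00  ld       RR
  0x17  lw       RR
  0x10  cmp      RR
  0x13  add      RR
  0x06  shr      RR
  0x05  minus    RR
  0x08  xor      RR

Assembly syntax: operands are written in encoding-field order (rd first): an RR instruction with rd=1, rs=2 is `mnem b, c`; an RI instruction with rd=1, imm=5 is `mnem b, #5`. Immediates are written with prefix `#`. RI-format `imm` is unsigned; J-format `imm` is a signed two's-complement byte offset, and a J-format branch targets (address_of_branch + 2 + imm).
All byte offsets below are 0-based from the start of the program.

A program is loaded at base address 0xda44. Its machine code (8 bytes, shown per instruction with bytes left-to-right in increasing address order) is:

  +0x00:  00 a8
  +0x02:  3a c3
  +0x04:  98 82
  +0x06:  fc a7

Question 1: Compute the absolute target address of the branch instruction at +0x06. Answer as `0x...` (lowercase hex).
0xda48

off 0x06: read fc a7 as little → 0xa7fc
  opcode bits[15:11]=0x14: call/J
  imm@[10:0]=0x7fc (s11→-4) ⇒ #-4
  target = base 0xda44 + off 0x06 + 2 + imm -4 = 0xda48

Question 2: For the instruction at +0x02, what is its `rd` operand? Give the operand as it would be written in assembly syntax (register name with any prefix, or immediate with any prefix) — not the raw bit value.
l

off 0x02: read 3a c3 as little → 0xc33a
  top 5b → 0x18 → adi [RI]
  rd@[10:7]=0x6 ⇒ l
  imm@[6:0]=0x3a ⇒ #58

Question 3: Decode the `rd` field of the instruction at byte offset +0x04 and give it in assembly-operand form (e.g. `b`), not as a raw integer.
h

[04] 98 82 → 0x8298
  op=0x8298>>11=0x10 ⇒ cmp (RR)
  rd: (w>>7)&0xf=0x5 → h
  rs: (w>>3)&0xf=0x3 → d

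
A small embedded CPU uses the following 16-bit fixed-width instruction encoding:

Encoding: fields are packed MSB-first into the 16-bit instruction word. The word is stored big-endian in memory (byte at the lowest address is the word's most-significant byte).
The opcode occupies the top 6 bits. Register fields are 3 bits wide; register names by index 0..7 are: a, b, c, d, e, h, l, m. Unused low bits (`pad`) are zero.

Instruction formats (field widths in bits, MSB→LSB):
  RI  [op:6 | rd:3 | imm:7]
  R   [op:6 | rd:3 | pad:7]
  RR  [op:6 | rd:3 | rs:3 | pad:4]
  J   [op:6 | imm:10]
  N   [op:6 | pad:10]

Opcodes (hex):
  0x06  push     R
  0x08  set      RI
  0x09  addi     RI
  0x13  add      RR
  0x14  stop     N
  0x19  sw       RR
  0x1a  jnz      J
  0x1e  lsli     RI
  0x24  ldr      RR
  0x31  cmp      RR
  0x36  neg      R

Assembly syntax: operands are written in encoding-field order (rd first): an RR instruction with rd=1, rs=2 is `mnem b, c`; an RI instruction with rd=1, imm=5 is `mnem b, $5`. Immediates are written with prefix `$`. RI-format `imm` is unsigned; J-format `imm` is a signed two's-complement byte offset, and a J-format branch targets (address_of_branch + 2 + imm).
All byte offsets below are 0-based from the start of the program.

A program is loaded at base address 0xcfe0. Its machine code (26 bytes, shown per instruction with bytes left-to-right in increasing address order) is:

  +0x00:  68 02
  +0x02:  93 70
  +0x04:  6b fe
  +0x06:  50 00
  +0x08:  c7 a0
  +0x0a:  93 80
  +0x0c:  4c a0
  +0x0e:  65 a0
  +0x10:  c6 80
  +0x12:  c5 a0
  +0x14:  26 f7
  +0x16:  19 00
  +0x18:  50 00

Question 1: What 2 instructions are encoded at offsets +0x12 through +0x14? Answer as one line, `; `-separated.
cmp d, c; addi h, $119

[12] c5 a0 → 0xc5a0
  op=0xc5a0>>10=0x31 ⇒ cmp (RR)
  rd: (w>>7)&0x7=0x3 → d
  rs: (w>>4)&0x7=0x2 → c
[14] 26 f7 → 0x26f7
  op=0x26f7>>10=0x9 ⇒ addi (RI)
  rd: (w>>7)&0x7=0x5 → h
  imm: (w>>0)&0x7f=0x77 → $119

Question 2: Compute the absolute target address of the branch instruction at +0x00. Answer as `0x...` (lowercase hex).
+0x00: 68 02 ⇒ word 0x6802 (big)
  top 6b → 0x1a → jnz [J]
  [9:0] imm=2 = $2
  target = base 0xcfe0 + off 0x00 + 2 + imm 2 = 0xcfe4

0xcfe4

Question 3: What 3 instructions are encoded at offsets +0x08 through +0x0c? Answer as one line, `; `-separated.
cmp m, c; ldr m, a; add b, c

+0x08: c7 a0 ⇒ word 0xc7a0 (big)
  opcode bits[15:10]=0x31: cmp/RR
  [9:7] rd=7 = m
  [6:4] rs=2 = c
+0x0a: 93 80 ⇒ word 0x9380 (big)
  opcode bits[15:10]=0x24: ldr/RR
  [9:7] rd=7 = m
  [6:4] rs=0 = a
+0x0c: 4c a0 ⇒ word 0x4ca0 (big)
  opcode bits[15:10]=0x13: add/RR
  [9:7] rd=1 = b
  [6:4] rs=2 = c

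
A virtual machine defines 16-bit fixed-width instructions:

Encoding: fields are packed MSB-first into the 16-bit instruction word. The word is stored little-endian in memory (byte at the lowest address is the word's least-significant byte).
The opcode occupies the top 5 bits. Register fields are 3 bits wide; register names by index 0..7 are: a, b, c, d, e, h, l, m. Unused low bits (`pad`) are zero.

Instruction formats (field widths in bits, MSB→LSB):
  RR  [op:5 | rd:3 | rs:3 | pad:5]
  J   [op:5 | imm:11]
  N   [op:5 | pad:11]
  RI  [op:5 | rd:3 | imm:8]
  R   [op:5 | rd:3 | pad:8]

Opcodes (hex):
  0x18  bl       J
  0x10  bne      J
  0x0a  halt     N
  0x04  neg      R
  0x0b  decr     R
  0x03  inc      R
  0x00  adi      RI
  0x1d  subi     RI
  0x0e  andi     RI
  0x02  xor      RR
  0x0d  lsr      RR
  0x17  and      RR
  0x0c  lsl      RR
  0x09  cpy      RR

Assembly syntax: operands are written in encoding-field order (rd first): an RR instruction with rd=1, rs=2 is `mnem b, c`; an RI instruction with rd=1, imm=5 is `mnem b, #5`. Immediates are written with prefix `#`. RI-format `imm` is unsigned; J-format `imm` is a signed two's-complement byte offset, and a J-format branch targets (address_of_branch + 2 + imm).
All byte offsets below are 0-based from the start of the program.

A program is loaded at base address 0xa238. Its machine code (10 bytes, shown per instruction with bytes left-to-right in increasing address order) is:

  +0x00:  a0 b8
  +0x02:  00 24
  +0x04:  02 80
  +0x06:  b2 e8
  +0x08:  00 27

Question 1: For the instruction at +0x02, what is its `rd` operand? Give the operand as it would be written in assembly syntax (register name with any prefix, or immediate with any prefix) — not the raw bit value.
e

off 0x02: read 00 24 as little → 0x2400
  opcode bits[15:11]=0x4: neg/R
  rd@[10:8]=0x4 ⇒ e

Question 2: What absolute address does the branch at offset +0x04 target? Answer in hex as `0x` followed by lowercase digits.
0xa240

+0x04: 02 80 ⇒ word 0x8002 (little)
  top 5b → 0x10 → bne [J]
  imm@[10:0]=0x2 ⇒ #2
  target = base 0xa238 + off 0x04 + 2 + imm 2 = 0xa240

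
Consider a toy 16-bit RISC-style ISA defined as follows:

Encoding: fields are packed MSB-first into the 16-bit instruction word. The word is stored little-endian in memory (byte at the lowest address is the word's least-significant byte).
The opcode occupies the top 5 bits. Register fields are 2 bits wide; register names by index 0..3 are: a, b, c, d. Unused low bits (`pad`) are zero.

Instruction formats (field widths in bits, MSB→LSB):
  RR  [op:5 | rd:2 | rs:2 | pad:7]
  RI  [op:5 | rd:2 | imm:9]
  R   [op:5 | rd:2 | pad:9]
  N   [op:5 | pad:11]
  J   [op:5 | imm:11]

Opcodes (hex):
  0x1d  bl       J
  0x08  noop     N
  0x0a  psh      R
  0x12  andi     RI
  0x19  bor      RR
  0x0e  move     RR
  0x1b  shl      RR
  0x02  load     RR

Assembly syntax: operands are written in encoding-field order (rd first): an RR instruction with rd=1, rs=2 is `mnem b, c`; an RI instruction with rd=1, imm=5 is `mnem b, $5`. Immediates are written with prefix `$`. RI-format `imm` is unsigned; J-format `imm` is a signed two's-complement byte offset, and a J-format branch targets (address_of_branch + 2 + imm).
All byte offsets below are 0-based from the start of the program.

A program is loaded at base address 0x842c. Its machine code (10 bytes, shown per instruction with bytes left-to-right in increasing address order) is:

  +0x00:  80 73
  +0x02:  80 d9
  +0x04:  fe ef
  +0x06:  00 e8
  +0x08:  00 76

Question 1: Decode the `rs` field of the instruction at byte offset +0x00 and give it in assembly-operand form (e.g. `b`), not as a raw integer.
d

[00] 80 73 → 0x7380
  op=0x7380>>11=0xe ⇒ move (RR)
  [10:9] rd=1 = b
  [8:7] rs=3 = d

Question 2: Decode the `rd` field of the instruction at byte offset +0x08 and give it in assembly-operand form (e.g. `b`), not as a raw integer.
@+08  little-endian(00 76) = 0x7600
  top 5b → 0xe → move [RR]
  [10:9] rd=3 = d
  [8:7] rs=0 = a

d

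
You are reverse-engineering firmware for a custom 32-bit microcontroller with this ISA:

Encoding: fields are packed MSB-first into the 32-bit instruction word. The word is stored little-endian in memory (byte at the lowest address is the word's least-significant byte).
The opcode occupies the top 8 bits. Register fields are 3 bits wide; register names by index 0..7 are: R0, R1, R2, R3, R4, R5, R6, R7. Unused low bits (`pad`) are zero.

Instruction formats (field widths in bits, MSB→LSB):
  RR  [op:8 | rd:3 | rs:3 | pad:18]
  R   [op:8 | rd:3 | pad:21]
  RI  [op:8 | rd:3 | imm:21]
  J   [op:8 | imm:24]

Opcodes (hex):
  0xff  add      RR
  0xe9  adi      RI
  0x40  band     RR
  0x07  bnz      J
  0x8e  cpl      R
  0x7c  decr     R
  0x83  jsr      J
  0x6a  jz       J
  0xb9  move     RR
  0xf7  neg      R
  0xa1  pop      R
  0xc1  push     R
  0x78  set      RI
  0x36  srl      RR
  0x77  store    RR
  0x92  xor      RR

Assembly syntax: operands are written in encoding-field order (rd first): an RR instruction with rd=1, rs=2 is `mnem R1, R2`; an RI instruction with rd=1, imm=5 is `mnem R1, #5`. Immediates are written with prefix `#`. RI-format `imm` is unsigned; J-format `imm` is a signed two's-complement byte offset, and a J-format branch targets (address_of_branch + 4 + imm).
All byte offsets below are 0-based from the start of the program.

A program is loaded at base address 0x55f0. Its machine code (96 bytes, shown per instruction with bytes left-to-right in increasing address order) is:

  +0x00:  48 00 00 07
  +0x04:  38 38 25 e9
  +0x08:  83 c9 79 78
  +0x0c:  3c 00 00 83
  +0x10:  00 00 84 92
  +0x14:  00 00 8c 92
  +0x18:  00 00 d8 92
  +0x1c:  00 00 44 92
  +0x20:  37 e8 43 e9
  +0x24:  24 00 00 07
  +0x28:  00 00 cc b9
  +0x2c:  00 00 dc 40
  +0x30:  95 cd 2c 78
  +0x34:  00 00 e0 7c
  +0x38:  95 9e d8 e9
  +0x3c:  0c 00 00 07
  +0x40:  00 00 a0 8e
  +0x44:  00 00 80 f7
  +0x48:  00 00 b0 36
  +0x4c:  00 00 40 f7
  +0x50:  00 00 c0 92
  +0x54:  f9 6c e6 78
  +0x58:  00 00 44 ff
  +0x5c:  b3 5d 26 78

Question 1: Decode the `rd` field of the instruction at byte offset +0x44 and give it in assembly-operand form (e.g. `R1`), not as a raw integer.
[44] 00 00 80 f7 → 0xf7800000
  top 8b → 0xf7 → neg [R]
  rd: (w>>21)&0x7=0x4 → R4

R4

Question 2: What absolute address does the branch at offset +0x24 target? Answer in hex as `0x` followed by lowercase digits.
0x563c

off 0x24: read 24 00 00 07 as little → 0x07000024
  op=0x07000024>>24=0x7 ⇒ bnz (J)
  [23:0] imm=36 = #36
  target = base 0x55f0 + off 0x24 + 4 + imm 36 = 0x563c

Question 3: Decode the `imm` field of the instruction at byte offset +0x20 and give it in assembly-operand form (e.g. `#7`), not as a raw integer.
#256055

off 0x20: read 37 e8 43 e9 as little → 0xe943e837
  top 8b → 0xe9 → adi [RI]
  rd: (w>>21)&0x7=0x2 → R2
  imm: (w>>0)&0x1fffff=0x3e837 → #256055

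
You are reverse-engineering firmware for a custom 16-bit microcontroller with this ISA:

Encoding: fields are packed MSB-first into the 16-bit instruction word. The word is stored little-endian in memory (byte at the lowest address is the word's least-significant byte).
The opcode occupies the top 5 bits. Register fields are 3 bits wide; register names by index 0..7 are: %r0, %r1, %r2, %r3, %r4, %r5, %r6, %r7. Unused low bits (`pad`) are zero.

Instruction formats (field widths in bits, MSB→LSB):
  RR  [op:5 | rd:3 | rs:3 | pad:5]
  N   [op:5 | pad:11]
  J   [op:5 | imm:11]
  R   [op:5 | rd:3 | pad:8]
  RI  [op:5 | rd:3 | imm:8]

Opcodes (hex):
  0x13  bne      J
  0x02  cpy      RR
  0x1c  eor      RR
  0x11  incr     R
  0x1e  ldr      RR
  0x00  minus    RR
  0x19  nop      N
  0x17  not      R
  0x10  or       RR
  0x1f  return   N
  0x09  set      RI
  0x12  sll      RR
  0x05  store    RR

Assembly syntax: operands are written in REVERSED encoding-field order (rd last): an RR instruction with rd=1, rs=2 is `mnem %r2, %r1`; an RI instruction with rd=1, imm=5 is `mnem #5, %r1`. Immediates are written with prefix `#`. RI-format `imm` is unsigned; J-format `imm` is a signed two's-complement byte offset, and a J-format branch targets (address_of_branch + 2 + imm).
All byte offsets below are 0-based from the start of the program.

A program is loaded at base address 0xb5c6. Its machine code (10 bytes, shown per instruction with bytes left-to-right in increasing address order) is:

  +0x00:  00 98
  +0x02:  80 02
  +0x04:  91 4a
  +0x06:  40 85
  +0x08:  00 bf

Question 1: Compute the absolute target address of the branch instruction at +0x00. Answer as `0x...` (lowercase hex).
[00] 00 98 → 0x9800
  opcode bits[15:11]=0x13: bne/J
  [10:0] imm=0 = #0
  target = base 0xb5c6 + off 0x00 + 2 + imm 0 = 0xb5c8

0xb5c8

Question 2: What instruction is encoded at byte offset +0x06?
[06] 40 85 → 0x8540
  top 5b → 0x10 → or [RR]
  rd@[10:8]=0x5 ⇒ %r5
  rs@[7:5]=0x2 ⇒ %r2

or %r2, %r5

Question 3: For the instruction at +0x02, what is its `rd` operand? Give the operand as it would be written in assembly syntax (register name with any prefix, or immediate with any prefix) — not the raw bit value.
%r2

@+02  little-endian(80 02) = 0x0280
  opcode bits[15:11]=0x0: minus/RR
  [10:8] rd=2 = %r2
  [7:5] rs=4 = %r4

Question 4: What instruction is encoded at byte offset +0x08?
not %r7

+0x08: 00 bf ⇒ word 0xbf00 (little)
  opcode bits[15:11]=0x17: not/R
  rd@[10:8]=0x7 ⇒ %r7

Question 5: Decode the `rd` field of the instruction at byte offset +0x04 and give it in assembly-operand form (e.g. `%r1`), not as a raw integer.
+0x04: 91 4a ⇒ word 0x4a91 (little)
  top 5b → 0x9 → set [RI]
  [10:8] rd=2 = %r2
  [7:0] imm=145 = #145

%r2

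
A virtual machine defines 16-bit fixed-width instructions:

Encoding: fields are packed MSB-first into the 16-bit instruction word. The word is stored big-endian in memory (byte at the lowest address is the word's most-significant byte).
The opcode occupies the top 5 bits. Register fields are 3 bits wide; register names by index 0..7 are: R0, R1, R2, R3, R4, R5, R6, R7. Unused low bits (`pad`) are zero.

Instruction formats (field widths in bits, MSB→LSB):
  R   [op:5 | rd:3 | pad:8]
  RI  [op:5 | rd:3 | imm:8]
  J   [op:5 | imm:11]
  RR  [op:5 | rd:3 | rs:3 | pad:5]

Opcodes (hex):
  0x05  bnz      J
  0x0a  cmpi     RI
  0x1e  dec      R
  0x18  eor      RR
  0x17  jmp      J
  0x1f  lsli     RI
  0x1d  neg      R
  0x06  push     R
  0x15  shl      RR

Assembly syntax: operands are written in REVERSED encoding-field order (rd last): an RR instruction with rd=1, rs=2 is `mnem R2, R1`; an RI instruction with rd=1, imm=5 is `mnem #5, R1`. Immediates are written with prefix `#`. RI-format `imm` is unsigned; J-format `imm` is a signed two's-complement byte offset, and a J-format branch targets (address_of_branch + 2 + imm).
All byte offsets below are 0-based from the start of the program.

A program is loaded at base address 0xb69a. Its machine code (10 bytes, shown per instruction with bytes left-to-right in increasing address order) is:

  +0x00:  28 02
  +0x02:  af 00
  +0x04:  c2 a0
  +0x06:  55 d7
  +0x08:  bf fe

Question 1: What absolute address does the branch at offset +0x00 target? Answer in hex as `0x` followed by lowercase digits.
0xb69e

off 0x00: read 28 02 as big → 0x2802
  op=0x2802>>11=0x5 ⇒ bnz (J)
  imm: (w>>0)&0x7ff=0x2 → #2
  target = base 0xb69a + off 0x00 + 2 + imm 2 = 0xb69e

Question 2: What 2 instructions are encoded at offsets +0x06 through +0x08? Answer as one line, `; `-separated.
off 0x06: read 55 d7 as big → 0x55d7
  top 5b → 0xa → cmpi [RI]
  rd@[10:8]=0x5 ⇒ R5
  imm@[7:0]=0xd7 ⇒ #215
off 0x08: read bf fe as big → 0xbffe
  top 5b → 0x17 → jmp [J]
  imm@[10:0]=0x7fe (s11→-2) ⇒ #-2

cmpi #215, R5; jmp #-2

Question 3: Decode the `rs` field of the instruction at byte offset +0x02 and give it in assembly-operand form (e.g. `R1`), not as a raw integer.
+0x02: af 00 ⇒ word 0xaf00 (big)
  opcode bits[15:11]=0x15: shl/RR
  rd: (w>>8)&0x7=0x7 → R7
  rs: (w>>5)&0x7=0x0 → R0

R0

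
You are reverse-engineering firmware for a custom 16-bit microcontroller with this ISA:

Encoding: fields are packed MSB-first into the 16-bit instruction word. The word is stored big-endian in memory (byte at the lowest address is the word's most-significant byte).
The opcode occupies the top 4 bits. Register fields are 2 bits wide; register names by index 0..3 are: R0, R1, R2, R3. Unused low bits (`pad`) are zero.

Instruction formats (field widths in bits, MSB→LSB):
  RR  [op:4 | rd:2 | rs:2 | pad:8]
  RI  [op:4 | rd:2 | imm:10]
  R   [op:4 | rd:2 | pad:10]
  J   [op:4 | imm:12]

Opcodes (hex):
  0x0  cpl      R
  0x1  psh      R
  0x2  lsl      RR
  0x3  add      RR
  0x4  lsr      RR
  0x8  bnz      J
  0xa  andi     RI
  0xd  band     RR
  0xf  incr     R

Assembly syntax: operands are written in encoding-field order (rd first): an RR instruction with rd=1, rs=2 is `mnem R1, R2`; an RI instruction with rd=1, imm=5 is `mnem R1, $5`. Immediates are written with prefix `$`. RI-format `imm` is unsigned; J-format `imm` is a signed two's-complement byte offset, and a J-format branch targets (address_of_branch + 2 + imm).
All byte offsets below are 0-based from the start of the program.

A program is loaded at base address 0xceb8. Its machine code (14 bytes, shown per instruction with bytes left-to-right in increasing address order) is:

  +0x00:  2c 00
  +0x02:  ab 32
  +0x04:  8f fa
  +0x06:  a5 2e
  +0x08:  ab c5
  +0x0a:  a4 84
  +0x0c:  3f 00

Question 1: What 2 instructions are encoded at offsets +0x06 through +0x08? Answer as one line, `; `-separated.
andi R1, $302; andi R2, $965

off 0x06: read a5 2e as big → 0xa52e
  top 4b → 0xa → andi [RI]
  rd@[11:10]=0x1 ⇒ R1
  imm@[9:0]=0x12e ⇒ $302
off 0x08: read ab c5 as big → 0xabc5
  top 4b → 0xa → andi [RI]
  rd@[11:10]=0x2 ⇒ R2
  imm@[9:0]=0x3c5 ⇒ $965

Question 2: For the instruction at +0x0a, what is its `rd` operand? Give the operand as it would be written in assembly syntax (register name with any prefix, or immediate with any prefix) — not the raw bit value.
@+0a  big-endian(a4 84) = 0xa484
  op=0xa484>>12=0xa ⇒ andi (RI)
  [11:10] rd=1 = R1
  [9:0] imm=132 = $132

R1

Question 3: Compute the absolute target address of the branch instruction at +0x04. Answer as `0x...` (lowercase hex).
off 0x04: read 8f fa as big → 0x8ffa
  opcode bits[15:12]=0x8: bnz/J
  imm: (w>>0)&0xfff=0xffa (s12→-6) → $-6
  target = base 0xceb8 + off 0x04 + 2 + imm -6 = 0xceb8

0xceb8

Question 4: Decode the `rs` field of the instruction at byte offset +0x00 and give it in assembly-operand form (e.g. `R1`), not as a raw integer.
R0

off 0x00: read 2c 00 as big → 0x2c00
  top 4b → 0x2 → lsl [RR]
  [11:10] rd=3 = R3
  [9:8] rs=0 = R0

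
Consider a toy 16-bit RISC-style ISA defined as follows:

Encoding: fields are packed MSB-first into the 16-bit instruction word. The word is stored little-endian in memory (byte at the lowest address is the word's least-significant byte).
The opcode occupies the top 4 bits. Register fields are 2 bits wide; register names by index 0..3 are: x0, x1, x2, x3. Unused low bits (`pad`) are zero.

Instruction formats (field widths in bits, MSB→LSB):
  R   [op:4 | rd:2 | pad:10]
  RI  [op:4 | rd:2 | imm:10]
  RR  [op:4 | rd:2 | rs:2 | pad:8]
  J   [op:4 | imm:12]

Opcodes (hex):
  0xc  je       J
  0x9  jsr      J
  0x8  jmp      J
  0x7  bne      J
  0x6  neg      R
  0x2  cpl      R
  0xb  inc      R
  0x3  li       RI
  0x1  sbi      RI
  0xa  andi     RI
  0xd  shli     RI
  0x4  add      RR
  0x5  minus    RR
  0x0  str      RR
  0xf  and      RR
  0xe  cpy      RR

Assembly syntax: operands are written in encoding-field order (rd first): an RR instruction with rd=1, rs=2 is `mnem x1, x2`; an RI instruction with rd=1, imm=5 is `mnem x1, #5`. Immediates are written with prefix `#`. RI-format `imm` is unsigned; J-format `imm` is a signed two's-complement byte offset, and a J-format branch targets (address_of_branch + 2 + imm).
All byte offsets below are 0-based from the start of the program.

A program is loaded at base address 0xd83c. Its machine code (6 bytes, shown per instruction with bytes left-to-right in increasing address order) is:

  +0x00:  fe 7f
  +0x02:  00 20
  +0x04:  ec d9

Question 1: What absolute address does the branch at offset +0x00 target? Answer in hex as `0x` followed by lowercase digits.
+0x00: fe 7f ⇒ word 0x7ffe (little)
  opcode bits[15:12]=0x7: bne/J
  imm: (w>>0)&0xfff=0xffe (s12→-2) → #-2
  target = base 0xd83c + off 0x00 + 2 + imm -2 = 0xd83c

0xd83c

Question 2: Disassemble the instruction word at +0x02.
cpl x0

+0x02: 00 20 ⇒ word 0x2000 (little)
  op=0x2000>>12=0x2 ⇒ cpl (R)
  rd@[11:10]=0x0 ⇒ x0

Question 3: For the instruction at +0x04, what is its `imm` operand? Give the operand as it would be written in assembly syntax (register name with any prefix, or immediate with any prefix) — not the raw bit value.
+0x04: ec d9 ⇒ word 0xd9ec (little)
  opcode bits[15:12]=0xd: shli/RI
  rd: (w>>10)&0x3=0x2 → x2
  imm: (w>>0)&0x3ff=0x1ec → #492

#492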